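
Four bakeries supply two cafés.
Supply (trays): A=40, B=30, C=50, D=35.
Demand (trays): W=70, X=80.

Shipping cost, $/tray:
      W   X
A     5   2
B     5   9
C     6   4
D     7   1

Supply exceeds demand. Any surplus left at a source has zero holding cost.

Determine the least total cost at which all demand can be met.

Optimal allocation:
  A–X: 40 × $2 = $80
  B–W: 30 × $5 = $150
  C–W: 40 × $6 = $240
  C–X: 5 × $4 = $20
  D–X: 35 × $1 = $35
Total = 80 + 150 + 240 + 20 + 35 = $525.

525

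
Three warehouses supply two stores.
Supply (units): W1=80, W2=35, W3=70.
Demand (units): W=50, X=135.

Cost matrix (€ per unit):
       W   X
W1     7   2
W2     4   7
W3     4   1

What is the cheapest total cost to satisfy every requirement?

Optimal allocation:
  W1->X: 80 × €2 = €160
  W2->W: 35 × €4 = €140
  W3->W: 15 × €4 = €60
  W3->X: 55 × €1 = €55
Total = 160 + 140 + 60 + 55 = €415.

415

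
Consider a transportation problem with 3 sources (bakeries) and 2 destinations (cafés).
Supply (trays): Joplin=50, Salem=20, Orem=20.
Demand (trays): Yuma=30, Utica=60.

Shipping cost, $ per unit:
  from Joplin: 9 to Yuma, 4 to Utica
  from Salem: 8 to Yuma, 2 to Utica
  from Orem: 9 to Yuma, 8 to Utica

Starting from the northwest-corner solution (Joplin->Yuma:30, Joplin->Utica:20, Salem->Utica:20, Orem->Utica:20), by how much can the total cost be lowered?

80

Current plan cost = 30·9 + 20·4 + 20·2 + 20·8 = $550.
Optimal plan:
  Joplin->Yuma: 10 trays
  Joplin->Utica: 40 trays
  Salem->Utica: 20 trays
  Orem->Yuma: 20 trays
Optimal cost = $470.
Saving = 550 − 470 = $80.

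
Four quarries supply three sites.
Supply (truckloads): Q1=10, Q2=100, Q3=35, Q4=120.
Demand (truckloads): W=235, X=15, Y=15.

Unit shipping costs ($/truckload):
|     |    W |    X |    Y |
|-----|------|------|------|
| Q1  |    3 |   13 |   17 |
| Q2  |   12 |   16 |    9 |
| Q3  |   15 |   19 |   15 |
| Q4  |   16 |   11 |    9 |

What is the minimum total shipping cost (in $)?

3495

Optimal allocation:
  Q1→W: 10 × $3 = $30
  Q2→W: 100 × $12 = $1200
  Q3→W: 35 × $15 = $525
  Q4→W: 90 × $16 = $1440
  Q4→X: 15 × $11 = $165
  Q4→Y: 15 × $9 = $135
Total = 30 + 1200 + 525 + 1440 + 165 + 135 = $3495.
(Supply check: Q1 ships 10; Q2 ships 100; Q3 ships 35; Q4 ships 120.)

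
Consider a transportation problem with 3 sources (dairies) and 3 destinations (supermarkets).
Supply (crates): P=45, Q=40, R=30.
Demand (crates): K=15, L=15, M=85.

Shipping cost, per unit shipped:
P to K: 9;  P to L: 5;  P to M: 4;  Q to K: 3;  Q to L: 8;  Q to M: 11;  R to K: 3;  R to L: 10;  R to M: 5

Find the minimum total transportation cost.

Optimal allocation:
  P to M: 45 × 4 = 180
  Q to K: 15 × 3 = 45
  Q to L: 15 × 8 = 120
  Q to M: 10 × 11 = 110
  R to M: 30 × 5 = 150
Total = 180 + 45 + 120 + 110 + 150 = 605.

605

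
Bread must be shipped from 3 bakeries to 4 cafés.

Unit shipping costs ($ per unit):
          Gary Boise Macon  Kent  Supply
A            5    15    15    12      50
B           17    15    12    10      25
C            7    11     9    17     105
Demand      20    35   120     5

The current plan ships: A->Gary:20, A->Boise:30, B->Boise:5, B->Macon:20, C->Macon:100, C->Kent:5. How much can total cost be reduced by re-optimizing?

Current plan cost = 20·5 + 30·15 + 5·15 + 20·12 + 100·9 + 5·17 = $1850.
Optimal plan:
  A->Gary: 20 × $5 = $100
  A->Boise: 30 × $15 = $450
  B->Macon: 20 × $12 = $240
  B->Kent: 5 × $10 = $50
  C->Boise: 5 × $11 = $55
  C->Macon: 100 × $9 = $900
Optimal cost = $1795.
Saving = 1850 − 1795 = $55.

55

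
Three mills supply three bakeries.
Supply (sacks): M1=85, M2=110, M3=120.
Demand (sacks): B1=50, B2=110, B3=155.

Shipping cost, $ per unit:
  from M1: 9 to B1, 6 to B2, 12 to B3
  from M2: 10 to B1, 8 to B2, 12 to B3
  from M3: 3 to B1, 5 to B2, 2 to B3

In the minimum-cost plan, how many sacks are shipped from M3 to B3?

120

The minimum-cost plan:
  M1–B2: 85 × $6 = $510
  M2–B1: 50 × $10 = $500
  M2–B2: 25 × $8 = $200
  M2–B3: 35 × $12 = $420
  M3–B3: 120 × $2 = $240
Total cost = $1870.
So M3→B3 carries 120 sacks.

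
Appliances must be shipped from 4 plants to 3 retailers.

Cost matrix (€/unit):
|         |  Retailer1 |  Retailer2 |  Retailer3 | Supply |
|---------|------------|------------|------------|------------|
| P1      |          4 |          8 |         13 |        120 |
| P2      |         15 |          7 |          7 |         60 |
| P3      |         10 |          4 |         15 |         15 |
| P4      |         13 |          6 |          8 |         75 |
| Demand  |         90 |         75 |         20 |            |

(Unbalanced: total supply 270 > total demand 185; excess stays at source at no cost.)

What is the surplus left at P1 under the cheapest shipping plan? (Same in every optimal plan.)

An optimal plan:
  P1 to Retailer1: 90 × €4 = €360
  P2 to Retailer3: 20 × €7 = €140
  P3 to Retailer2: 15 × €4 = €60
  P4 to Retailer2: 60 × €6 = €360
Total cost = €920.
P1 ships 90 of its 120, leaving 30.

30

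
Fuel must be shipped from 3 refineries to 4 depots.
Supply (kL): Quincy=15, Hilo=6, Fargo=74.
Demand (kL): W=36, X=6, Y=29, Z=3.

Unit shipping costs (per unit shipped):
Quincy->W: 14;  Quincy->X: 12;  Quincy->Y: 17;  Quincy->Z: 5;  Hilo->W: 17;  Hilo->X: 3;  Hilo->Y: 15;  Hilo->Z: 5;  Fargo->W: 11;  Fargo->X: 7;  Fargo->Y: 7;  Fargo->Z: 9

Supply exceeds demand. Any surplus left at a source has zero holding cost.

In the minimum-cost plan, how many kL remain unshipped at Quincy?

12

An optimal plan:
  Quincy→Z: 3 × 5 = 15
  Hilo→X: 6 × 3 = 18
  Fargo→W: 36 × 11 = 396
  Fargo→Y: 29 × 7 = 203
Total cost = 632.
Quincy ships 3 of its 15, leaving 12.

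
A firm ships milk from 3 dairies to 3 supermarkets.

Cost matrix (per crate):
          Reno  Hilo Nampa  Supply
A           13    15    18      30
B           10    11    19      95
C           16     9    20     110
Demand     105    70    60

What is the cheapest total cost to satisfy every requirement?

2870

One minimum-cost allocation:
  A->Reno: 10 × 13 = 130
  A->Nampa: 20 × 18 = 360
  B->Reno: 95 × 10 = 950
  C->Hilo: 70 × 9 = 630
  C->Nampa: 40 × 20 = 800
Total = 130 + 360 + 950 + 630 + 800 = 2870.
(Supply check: A ships 30; B ships 95; C ships 110.)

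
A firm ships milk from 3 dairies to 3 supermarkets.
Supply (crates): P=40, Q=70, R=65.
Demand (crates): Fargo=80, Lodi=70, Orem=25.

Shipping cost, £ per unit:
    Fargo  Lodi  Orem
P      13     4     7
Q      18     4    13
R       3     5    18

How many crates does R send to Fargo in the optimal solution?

Solving gives:
  P->Fargo: 15 × £13 = £195
  P->Orem: 25 × £7 = £175
  Q->Lodi: 70 × £4 = £280
  R->Fargo: 65 × £3 = £195
Total cost = £845.
So R→Fargo carries 65 crates.

65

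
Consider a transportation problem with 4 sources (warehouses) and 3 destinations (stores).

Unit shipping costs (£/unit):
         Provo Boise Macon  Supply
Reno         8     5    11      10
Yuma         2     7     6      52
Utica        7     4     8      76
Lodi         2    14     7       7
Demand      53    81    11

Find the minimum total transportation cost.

516

A cheapest plan:
  Reno–Boise: 10 units
  Yuma–Provo: 46 units
  Yuma–Macon: 6 units
  Utica–Boise: 71 units
  Utica–Macon: 5 units
  Lodi–Provo: 7 units
Total cost = £516.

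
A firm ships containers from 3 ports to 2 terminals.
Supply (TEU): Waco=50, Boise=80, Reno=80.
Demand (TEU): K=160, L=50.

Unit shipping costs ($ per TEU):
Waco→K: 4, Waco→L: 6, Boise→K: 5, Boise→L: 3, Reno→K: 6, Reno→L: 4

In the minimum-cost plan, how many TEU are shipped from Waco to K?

Optimal shipments:
  Waco–K: 50 × $4 = $200
  Boise–K: 80 × $5 = $400
  Reno–K: 30 × $6 = $180
  Reno–L: 50 × $4 = $200
Total cost = $980.
So Waco→K carries 50 TEU.

50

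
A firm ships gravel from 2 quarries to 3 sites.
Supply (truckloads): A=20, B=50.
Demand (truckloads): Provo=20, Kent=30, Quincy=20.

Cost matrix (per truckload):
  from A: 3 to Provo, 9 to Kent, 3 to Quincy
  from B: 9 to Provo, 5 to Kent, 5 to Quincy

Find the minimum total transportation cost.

An optimal shipping plan:
  A->Provo: 20 × 3 = 60
  B->Kent: 30 × 5 = 150
  B->Quincy: 20 × 5 = 100
Total = 60 + 150 + 100 = 310.
(Supply check: A ships 20; B ships 50.)

310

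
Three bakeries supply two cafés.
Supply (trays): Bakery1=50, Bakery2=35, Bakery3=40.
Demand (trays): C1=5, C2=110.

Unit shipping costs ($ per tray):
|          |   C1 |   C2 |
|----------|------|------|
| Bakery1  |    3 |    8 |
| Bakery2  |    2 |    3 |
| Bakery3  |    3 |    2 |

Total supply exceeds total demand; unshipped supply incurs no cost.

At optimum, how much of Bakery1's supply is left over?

Minimum-cost shipments:
  Bakery1 to C1: 5 × $3 = $15
  Bakery1 to C2: 35 × $8 = $280
  Bakery2 to C2: 35 × $3 = $105
  Bakery3 to C2: 40 × $2 = $80
Total cost = $480.
Bakery1 ships 40 of its 50, leaving 10.

10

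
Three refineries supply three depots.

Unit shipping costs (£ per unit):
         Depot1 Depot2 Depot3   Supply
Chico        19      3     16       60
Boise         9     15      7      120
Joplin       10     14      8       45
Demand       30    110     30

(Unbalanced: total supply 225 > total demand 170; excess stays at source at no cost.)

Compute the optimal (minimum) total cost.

Optimal allocation:
  Chico->Depot2: 60 kL
  Boise->Depot1: 30 kL
  Boise->Depot2: 5 kL
  Boise->Depot3: 30 kL
  Joplin->Depot2: 45 kL
Total cost = £1365.
(Supply check: Chico ships 60; Boise ships 65; Joplin ships 45.)

1365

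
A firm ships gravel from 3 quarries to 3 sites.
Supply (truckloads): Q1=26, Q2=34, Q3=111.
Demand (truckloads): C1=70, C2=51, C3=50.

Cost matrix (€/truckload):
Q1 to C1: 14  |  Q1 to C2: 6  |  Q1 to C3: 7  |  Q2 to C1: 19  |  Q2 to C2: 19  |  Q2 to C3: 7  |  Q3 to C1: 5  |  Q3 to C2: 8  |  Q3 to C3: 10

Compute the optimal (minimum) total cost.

One minimum-cost allocation:
  Q1 to C2: 10 × €6 = €60
  Q1 to C3: 16 × €7 = €112
  Q2 to C3: 34 × €7 = €238
  Q3 to C1: 70 × €5 = €350
  Q3 to C2: 41 × €8 = €328
Total = 60 + 112 + 238 + 350 + 328 = €1088.
(Supply check: Q1 ships 26; Q2 ships 34; Q3 ships 111.)

1088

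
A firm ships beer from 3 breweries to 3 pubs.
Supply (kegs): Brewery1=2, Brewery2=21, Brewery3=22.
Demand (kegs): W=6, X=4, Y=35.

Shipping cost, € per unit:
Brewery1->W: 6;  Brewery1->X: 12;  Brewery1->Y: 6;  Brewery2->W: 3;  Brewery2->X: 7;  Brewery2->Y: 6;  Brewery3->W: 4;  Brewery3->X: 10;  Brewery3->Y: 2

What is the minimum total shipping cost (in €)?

One minimum-cost allocation:
  Brewery1→Y: 2 × €6 = €12
  Brewery2→W: 6 × €3 = €18
  Brewery2→X: 4 × €7 = €28
  Brewery2→Y: 11 × €6 = €66
  Brewery3→Y: 22 × €2 = €44
Total = 12 + 18 + 28 + 66 + 44 = €168.
(Supply check: Brewery1 ships 2; Brewery2 ships 21; Brewery3 ships 22.)

168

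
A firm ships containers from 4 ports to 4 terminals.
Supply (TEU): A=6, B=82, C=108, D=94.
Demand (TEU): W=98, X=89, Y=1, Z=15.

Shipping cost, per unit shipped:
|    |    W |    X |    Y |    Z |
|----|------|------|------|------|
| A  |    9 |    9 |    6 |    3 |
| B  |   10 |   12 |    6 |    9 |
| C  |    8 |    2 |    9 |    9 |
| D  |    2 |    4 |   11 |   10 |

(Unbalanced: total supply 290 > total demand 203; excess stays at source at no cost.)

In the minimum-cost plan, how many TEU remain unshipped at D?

An optimal plan:
  A->Z: 6 × 3 = 18
  B->Y: 1 × 6 = 6
  B->Z: 9 × 9 = 81
  C->W: 4 × 8 = 32
  C->X: 89 × 2 = 178
  D->W: 94 × 2 = 188
Total cost = 503.
D ships 94 of its 94, leaving 0.

0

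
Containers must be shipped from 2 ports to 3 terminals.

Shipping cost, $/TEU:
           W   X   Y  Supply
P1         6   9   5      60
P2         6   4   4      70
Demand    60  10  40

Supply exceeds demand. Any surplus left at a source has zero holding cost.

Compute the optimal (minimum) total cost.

One minimum-cost allocation:
  P1–W: 60 × $6 = $360
  P2–X: 10 × $4 = $40
  P2–Y: 40 × $4 = $160
Total = 360 + 40 + 160 = $560.

560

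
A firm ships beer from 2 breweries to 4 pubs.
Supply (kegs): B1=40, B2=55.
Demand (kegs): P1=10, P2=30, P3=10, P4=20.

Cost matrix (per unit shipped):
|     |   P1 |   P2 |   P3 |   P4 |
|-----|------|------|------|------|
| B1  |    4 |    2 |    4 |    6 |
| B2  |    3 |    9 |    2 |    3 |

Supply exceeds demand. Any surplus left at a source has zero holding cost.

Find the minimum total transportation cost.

A cheapest plan:
  B1 to P2: 30 × 2 = 60
  B2 to P1: 10 × 3 = 30
  B2 to P3: 10 × 2 = 20
  B2 to P4: 20 × 3 = 60
Total = 60 + 30 + 20 + 60 = 170.

170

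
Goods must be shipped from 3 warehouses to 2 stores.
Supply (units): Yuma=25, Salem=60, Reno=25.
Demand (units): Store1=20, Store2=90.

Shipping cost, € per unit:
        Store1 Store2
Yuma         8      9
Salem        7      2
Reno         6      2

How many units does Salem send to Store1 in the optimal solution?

Solving gives:
  Yuma->Store1: 20 × €8 = €160
  Yuma->Store2: 5 × €9 = €45
  Salem->Store2: 60 × €2 = €120
  Reno->Store2: 25 × €2 = €50
Total cost = €375.
The route Salem→Store1 is not used.

0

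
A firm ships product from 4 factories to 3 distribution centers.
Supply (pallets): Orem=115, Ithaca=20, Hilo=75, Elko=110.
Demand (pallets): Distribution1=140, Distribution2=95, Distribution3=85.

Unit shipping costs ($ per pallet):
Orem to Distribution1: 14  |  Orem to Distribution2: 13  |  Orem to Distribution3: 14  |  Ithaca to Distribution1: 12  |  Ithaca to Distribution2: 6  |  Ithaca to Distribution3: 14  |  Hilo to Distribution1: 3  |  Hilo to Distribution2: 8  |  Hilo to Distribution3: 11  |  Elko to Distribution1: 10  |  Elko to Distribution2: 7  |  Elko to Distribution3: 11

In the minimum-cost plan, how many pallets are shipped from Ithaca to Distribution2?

The minimum-cost plan:
  Orem to Distribution1: 30 pallets
  Orem to Distribution3: 85 pallets
  Ithaca to Distribution2: 20 pallets
  Hilo to Distribution1: 75 pallets
  Elko to Distribution1: 35 pallets
  Elko to Distribution2: 75 pallets
Total cost = $2830.
So Ithaca→Distribution2 carries 20 pallets.

20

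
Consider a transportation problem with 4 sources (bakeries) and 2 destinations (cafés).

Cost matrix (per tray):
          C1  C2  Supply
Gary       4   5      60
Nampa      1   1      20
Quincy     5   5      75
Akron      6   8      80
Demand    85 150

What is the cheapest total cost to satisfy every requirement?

A cheapest plan:
  Gary–C1: 5 × 4 = 20
  Gary–C2: 55 × 5 = 275
  Nampa–C2: 20 × 1 = 20
  Quincy–C2: 75 × 5 = 375
  Akron–C1: 80 × 6 = 480
Total = 20 + 275 + 20 + 375 + 480 = 1170.
(Supply check: Gary ships 60; Nampa ships 20; Quincy ships 75; Akron ships 80.)

1170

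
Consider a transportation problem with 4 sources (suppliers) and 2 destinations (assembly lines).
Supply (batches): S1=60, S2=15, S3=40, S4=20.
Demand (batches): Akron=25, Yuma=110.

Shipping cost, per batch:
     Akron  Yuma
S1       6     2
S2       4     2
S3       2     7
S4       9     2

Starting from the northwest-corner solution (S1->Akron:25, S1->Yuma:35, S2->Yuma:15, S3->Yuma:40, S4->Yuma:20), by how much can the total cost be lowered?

225

Current plan cost = 25·6 + 35·2 + 15·2 + 40·7 + 20·2 = 570.
Optimal plan:
  S1→Yuma: 60 × 2 = 120
  S2→Yuma: 15 × 2 = 30
  S3→Akron: 25 × 2 = 50
  S3→Yuma: 15 × 7 = 105
  S4→Yuma: 20 × 2 = 40
Optimal cost = 345.
Saving = 570 − 345 = 225.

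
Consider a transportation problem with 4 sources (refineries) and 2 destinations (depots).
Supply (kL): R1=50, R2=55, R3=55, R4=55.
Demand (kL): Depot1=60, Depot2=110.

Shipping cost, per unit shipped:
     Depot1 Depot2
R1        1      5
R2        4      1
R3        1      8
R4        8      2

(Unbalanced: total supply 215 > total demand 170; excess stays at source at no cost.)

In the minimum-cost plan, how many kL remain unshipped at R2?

0

An optimal plan:
  R1 to Depot1: 5 kL
  R2 to Depot2: 55 kL
  R3 to Depot1: 55 kL
  R4 to Depot2: 55 kL
Total cost = 225.
R2 ships 55 of its 55, leaving 0.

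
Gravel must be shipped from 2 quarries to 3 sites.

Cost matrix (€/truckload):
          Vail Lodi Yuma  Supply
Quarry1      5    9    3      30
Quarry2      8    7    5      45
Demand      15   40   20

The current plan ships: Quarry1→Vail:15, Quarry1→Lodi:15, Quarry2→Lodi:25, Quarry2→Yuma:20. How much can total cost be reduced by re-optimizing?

Current plan cost = 15·5 + 15·9 + 25·7 + 20·5 = €485.
Optimal plan:
  Quarry1->Vail: 15 × €5 = €75
  Quarry1->Yuma: 15 × €3 = €45
  Quarry2->Lodi: 40 × €7 = €280
  Quarry2->Yuma: 5 × €5 = €25
Optimal cost = €425.
Saving = 485 − 425 = €60.

60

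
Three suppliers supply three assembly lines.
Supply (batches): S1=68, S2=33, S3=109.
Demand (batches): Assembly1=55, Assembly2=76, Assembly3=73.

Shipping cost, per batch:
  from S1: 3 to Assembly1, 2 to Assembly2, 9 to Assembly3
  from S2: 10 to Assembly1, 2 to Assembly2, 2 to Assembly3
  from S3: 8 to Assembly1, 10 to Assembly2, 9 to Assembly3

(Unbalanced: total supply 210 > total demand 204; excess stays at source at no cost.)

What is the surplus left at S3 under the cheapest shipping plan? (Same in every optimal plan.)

6

An optimal plan:
  S1->Assembly2: 68 × 2 = 136
  S2->Assembly2: 8 × 2 = 16
  S2->Assembly3: 25 × 2 = 50
  S3->Assembly1: 55 × 8 = 440
  S3->Assembly3: 48 × 9 = 432
Total cost = 1074.
S3 ships 103 of its 109, leaving 6.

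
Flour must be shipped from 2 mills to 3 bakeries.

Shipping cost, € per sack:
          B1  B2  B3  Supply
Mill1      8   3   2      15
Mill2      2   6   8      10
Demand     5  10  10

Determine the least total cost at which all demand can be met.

An optimal shipping plan:
  Mill1->B2: 5 × €3 = €15
  Mill1->B3: 10 × €2 = €20
  Mill2->B1: 5 × €2 = €10
  Mill2->B2: 5 × €6 = €30
Total = 15 + 20 + 10 + 30 = €75.
(Supply check: Mill1 ships 15; Mill2 ships 10.)

75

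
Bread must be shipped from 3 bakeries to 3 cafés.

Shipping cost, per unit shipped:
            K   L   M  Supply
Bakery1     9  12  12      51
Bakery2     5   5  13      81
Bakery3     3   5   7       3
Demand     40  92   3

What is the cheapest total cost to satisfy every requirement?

912

A cheapest plan:
  Bakery1–K: 40 trays
  Bakery1–L: 8 trays
  Bakery1–M: 3 trays
  Bakery2–L: 81 trays
  Bakery3–L: 3 trays
Total cost = 912.
(Supply check: Bakery1 ships 51; Bakery2 ships 81; Bakery3 ships 3.)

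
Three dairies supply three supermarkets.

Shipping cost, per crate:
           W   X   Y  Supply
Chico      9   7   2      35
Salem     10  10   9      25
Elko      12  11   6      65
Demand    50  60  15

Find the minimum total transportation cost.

1160

One minimum-cost allocation:
  Chico→X: 20 × 7 = 140
  Chico→Y: 15 × 2 = 30
  Salem→W: 25 × 10 = 250
  Elko→W: 25 × 12 = 300
  Elko→X: 40 × 11 = 440
Total = 140 + 30 + 250 + 300 + 440 = 1160.
(Supply check: Chico ships 35; Salem ships 25; Elko ships 65.)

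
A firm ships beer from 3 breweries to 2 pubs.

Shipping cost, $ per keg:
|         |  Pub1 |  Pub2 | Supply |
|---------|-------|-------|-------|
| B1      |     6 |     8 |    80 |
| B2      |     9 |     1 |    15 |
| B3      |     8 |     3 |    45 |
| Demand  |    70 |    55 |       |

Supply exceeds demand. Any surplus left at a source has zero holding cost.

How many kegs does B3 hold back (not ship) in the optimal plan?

5

Minimum-cost shipments:
  B1–Pub1: 70 × $6 = $420
  B2–Pub2: 15 × $1 = $15
  B3–Pub2: 40 × $3 = $120
Total cost = $555.
B3 ships 40 of its 45, leaving 5.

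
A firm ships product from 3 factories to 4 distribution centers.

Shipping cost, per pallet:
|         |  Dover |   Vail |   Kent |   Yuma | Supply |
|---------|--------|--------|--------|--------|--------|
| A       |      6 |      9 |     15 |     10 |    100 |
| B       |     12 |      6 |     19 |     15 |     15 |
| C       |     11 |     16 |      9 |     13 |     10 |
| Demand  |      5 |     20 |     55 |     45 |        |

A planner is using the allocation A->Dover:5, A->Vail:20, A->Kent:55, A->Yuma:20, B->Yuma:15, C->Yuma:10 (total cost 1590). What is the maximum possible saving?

Current plan cost = 5·6 + 20·9 + 55·15 + 20·10 + 15·15 + 10·13 = 1590.
Optimal plan:
  A to Dover: 5 × 6 = 30
  A to Vail: 5 × 9 = 45
  A to Kent: 45 × 15 = 675
  A to Yuma: 45 × 10 = 450
  B to Vail: 15 × 6 = 90
  C to Kent: 10 × 9 = 90
Optimal cost = 1380.
Saving = 1590 − 1380 = 210.

210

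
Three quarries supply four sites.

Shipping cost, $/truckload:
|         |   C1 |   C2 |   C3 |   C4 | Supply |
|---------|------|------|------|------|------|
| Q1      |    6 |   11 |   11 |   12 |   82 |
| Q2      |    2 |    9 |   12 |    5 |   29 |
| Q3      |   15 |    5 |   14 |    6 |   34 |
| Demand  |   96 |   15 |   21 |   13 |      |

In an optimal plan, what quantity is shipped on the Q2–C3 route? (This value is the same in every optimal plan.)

0

Solving gives:
  Q1–C1: 67 × $6 = $402
  Q1–C3: 15 × $11 = $165
  Q2–C1: 29 × $2 = $58
  Q3–C2: 15 × $5 = $75
  Q3–C3: 6 × $14 = $84
  Q3–C4: 13 × $6 = $78
Total cost = $862.
The route Q2→C3 is not used.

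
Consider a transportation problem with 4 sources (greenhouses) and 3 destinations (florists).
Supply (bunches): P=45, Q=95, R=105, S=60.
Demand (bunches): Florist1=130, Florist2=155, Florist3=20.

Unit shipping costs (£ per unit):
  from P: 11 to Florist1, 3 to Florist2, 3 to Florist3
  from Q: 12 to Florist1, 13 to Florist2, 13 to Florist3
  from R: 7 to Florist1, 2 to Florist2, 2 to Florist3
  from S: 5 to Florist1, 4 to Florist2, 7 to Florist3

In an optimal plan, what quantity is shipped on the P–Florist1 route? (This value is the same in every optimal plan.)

0

Optimal shipments:
  P to Florist2: 45 × £3 = £135
  Q to Florist1: 95 × £12 = £1140
  R to Florist2: 85 × £2 = £170
  R to Florist3: 20 × £2 = £40
  S to Florist1: 35 × £5 = £175
  S to Florist2: 25 × £4 = £100
Total cost = £1760.
The route P→Florist1 is not used.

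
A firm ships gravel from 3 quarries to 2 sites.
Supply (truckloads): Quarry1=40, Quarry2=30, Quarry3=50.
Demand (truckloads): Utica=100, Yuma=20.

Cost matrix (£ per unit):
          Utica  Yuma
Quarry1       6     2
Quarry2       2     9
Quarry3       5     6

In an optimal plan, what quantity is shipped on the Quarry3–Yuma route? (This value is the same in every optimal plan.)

Optimal shipments:
  Quarry1–Utica: 20 × £6 = £120
  Quarry1–Yuma: 20 × £2 = £40
  Quarry2–Utica: 30 × £2 = £60
  Quarry3–Utica: 50 × £5 = £250
Total cost = £470.
The route Quarry3→Yuma is not used.

0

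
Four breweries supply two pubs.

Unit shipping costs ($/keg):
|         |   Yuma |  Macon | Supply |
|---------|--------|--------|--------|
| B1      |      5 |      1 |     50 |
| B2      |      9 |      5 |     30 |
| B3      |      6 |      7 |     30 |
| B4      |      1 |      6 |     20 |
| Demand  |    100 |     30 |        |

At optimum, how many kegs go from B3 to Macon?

Solving gives:
  B1 to Yuma: 20 × $5 = $100
  B1 to Macon: 30 × $1 = $30
  B2 to Yuma: 30 × $9 = $270
  B3 to Yuma: 30 × $6 = $180
  B4 to Yuma: 20 × $1 = $20
Total cost = $600.
The route B3→Macon is not used.

0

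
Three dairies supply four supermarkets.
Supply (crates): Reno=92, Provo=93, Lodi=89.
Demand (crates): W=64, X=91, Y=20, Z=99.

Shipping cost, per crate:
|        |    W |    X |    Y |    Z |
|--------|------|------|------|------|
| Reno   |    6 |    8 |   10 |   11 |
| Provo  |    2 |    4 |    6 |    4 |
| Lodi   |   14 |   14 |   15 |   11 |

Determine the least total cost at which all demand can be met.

1999

One minimum-cost allocation:
  Reno→X: 91 crates
  Reno→Y: 1 crates
  Provo→W: 64 crates
  Provo→Y: 19 crates
  Provo→Z: 10 crates
  Lodi→Z: 89 crates
Total cost = 1999.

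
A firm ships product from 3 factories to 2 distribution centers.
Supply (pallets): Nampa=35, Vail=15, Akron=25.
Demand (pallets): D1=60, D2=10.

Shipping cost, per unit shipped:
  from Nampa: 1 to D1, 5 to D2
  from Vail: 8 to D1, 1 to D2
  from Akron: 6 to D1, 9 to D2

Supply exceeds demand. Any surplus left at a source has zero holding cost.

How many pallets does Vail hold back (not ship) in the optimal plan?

5

An optimal plan:
  Nampa to D1: 35 × 1 = 35
  Vail to D2: 10 × 1 = 10
  Akron to D1: 25 × 6 = 150
Total cost = 195.
Vail ships 10 of its 15, leaving 5.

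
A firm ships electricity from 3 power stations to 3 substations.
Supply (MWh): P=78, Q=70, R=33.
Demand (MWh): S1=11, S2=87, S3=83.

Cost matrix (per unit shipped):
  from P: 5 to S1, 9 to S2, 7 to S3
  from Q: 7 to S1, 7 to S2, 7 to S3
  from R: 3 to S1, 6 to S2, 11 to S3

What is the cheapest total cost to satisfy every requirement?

1201

Optimal allocation:
  P to S3: 78 × 7 = 546
  Q to S2: 65 × 7 = 455
  Q to S3: 5 × 7 = 35
  R to S1: 11 × 3 = 33
  R to S2: 22 × 6 = 132
Total = 546 + 455 + 35 + 33 + 132 = 1201.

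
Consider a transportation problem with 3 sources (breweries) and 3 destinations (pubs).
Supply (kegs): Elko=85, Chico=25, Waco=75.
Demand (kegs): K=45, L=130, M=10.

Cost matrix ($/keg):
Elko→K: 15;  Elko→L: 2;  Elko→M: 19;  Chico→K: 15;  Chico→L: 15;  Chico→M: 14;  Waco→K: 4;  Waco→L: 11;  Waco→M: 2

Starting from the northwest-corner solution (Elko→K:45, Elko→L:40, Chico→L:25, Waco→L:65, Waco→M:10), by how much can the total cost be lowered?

Current plan cost = 45·15 + 40·2 + 25·15 + 65·11 + 10·2 = $1865.
Optimal plan:
  Elko→L: 85 × $2 = $170
  Chico→L: 25 × $15 = $375
  Waco→K: 45 × $4 = $180
  Waco→L: 20 × $11 = $220
  Waco→M: 10 × $2 = $20
Optimal cost = $965.
Saving = 1865 − 965 = $900.

900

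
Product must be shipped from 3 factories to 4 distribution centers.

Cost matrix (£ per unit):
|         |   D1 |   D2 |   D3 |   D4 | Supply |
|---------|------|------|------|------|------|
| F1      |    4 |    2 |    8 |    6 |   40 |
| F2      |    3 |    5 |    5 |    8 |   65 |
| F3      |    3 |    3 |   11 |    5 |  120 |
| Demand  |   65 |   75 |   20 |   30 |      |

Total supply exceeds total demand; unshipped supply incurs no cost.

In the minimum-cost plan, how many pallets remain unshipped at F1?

0

An optimal plan:
  F1–D2: 40 pallets
  F2–D1: 45 pallets
  F2–D3: 20 pallets
  F3–D1: 20 pallets
  F3–D2: 35 pallets
  F3–D4: 30 pallets
Total cost = £630.
F1 ships 40 of its 40, leaving 0.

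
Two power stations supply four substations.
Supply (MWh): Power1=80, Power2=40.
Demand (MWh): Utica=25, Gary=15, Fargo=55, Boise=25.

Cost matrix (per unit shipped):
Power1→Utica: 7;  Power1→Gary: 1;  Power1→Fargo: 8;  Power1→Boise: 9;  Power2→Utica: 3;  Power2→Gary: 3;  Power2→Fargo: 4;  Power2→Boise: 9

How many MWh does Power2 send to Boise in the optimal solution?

Solving gives:
  Power1->Utica: 25 × 7 = 175
  Power1->Gary: 15 × 1 = 15
  Power1->Fargo: 15 × 8 = 120
  Power1->Boise: 25 × 9 = 225
  Power2->Fargo: 40 × 4 = 160
Total cost = 695.
The route Power2→Boise is not used.

0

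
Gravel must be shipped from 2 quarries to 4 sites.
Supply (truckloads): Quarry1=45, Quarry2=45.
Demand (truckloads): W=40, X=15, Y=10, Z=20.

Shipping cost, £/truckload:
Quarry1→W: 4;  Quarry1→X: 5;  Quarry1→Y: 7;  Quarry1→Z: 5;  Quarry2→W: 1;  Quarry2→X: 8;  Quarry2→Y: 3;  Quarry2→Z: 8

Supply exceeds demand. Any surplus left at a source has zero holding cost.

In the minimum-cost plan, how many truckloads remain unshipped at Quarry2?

0

Minimum-cost shipments:
  Quarry1 to W: 5 truckloads
  Quarry1 to X: 15 truckloads
  Quarry1 to Z: 20 truckloads
  Quarry2 to W: 35 truckloads
  Quarry2 to Y: 10 truckloads
Total cost = £260.
Quarry2 ships 45 of its 45, leaving 0.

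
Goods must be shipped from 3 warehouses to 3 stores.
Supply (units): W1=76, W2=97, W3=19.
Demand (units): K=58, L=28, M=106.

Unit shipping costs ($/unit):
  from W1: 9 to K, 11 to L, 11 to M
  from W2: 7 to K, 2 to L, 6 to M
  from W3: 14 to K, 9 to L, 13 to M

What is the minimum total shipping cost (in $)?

One minimum-cost allocation:
  W1 to K: 58 × $9 = $522
  W1 to M: 18 × $11 = $198
  W2 to L: 9 × $2 = $18
  W2 to M: 88 × $6 = $528
  W3 to L: 19 × $9 = $171
Total = 522 + 198 + 18 + 528 + 171 = $1437.
(Supply check: W1 ships 76; W2 ships 97; W3 ships 19.)

1437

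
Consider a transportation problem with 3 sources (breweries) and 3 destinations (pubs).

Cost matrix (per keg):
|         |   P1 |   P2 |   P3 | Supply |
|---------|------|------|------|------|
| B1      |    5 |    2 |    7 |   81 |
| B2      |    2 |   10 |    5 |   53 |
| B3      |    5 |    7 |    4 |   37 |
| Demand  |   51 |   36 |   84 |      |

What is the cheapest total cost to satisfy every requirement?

One minimum-cost allocation:
  B1→P2: 36 × 2 = 72
  B1→P3: 45 × 7 = 315
  B2→P1: 51 × 2 = 102
  B2→P3: 2 × 5 = 10
  B3→P3: 37 × 4 = 148
Total = 72 + 315 + 102 + 10 + 148 = 647.
(Supply check: B1 ships 81; B2 ships 53; B3 ships 37.)

647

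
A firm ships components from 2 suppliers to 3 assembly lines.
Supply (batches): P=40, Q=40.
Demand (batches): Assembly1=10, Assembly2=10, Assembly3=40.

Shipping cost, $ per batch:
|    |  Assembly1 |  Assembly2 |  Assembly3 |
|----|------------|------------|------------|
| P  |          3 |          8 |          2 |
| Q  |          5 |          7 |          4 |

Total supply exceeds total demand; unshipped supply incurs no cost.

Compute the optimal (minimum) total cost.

A cheapest plan:
  P→Assembly1: 10 × $3 = $30
  P→Assembly3: 30 × $2 = $60
  Q→Assembly2: 10 × $7 = $70
  Q→Assembly3: 10 × $4 = $40
Total = 30 + 60 + 70 + 40 = $200.

200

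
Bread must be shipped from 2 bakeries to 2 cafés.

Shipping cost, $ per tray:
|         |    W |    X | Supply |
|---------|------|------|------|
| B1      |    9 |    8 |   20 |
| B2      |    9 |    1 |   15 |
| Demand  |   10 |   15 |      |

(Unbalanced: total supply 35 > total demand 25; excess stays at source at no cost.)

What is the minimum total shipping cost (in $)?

Optimal allocation:
  B1→W: 10 × $9 = $90
  B2→X: 15 × $1 = $15
Total = 90 + 15 = $105.
(Supply check: B1 ships 10; B2 ships 15.)

105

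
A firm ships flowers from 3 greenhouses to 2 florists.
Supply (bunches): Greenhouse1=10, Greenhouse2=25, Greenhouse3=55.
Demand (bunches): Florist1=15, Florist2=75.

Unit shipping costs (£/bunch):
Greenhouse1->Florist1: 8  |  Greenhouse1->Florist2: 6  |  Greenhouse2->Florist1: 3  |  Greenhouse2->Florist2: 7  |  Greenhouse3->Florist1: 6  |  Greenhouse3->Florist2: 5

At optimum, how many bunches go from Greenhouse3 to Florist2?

Solving gives:
  Greenhouse1→Florist2: 10 × £6 = £60
  Greenhouse2→Florist1: 15 × £3 = £45
  Greenhouse2→Florist2: 10 × £7 = £70
  Greenhouse3→Florist2: 55 × £5 = £275
Total cost = £450.
So Greenhouse3→Florist2 carries 55 bunches.

55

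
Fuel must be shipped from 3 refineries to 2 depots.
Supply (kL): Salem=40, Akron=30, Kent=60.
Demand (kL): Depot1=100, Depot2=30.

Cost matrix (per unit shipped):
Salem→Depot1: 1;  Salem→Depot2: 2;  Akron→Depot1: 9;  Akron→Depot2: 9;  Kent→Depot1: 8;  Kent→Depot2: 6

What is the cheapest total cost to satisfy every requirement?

730

An optimal shipping plan:
  Salem->Depot1: 40 × 1 = 40
  Akron->Depot1: 30 × 9 = 270
  Kent->Depot1: 30 × 8 = 240
  Kent->Depot2: 30 × 6 = 180
Total = 40 + 270 + 240 + 180 = 730.
(Supply check: Salem ships 40; Akron ships 30; Kent ships 60.)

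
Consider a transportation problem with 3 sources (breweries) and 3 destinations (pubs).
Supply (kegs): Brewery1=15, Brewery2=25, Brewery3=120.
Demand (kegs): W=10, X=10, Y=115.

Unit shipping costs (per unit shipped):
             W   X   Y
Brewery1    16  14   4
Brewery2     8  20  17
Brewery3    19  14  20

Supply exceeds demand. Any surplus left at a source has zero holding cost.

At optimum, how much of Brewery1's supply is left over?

0

An optimal plan:
  Brewery1–Y: 15 kegs
  Brewery2–W: 10 kegs
  Brewery2–Y: 15 kegs
  Brewery3–X: 10 kegs
  Brewery3–Y: 85 kegs
Total cost = 2235.
Brewery1 ships 15 of its 15, leaving 0.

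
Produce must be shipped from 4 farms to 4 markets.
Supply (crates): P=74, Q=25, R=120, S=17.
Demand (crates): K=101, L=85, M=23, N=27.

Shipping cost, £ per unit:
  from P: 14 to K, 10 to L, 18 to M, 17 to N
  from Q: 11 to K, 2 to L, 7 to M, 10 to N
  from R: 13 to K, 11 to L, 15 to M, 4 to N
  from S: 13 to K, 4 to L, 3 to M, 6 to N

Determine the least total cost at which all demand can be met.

2220

A cheapest plan:
  P–K: 8 crates
  P–L: 66 crates
  Q–L: 19 crates
  Q–M: 6 crates
  R–K: 93 crates
  R–N: 27 crates
  S–M: 17 crates
Total cost = £2220.
(Supply check: P ships 74; Q ships 25; R ships 120; S ships 17.)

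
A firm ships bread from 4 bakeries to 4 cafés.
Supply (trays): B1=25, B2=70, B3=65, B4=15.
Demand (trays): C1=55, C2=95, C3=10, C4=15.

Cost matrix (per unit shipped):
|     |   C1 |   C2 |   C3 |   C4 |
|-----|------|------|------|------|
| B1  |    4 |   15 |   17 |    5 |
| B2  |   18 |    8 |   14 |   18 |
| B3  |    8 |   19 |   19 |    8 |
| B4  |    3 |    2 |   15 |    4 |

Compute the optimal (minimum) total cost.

1430

Optimal allocation:
  B1 to C1: 15 × 4 = 60
  B1 to C2: 10 × 15 = 150
  B2 to C2: 70 × 8 = 560
  B3 to C1: 40 × 8 = 320
  B3 to C3: 10 × 19 = 190
  B3 to C4: 15 × 8 = 120
  B4 to C2: 15 × 2 = 30
Total = 60 + 150 + 560 + 320 + 190 + 120 + 30 = 1430.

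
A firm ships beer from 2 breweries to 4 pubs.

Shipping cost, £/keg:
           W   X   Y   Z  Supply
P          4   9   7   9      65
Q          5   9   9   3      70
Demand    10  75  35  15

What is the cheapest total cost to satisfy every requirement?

Optimal allocation:
  P to W: 10 × £4 = £40
  P to X: 20 × £9 = £180
  P to Y: 35 × £7 = £245
  Q to X: 55 × £9 = £495
  Q to Z: 15 × £3 = £45
Total = 40 + 180 + 245 + 495 + 45 = £1005.
(Supply check: P ships 65; Q ships 70.)

1005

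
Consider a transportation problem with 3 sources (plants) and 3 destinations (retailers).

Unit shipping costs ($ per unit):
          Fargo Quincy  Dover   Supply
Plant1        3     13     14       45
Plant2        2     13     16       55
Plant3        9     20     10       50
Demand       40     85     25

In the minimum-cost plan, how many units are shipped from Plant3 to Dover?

25

The minimum-cost plan:
  Plant1 to Quincy: 45 × $13 = $585
  Plant2 to Fargo: 15 × $2 = $30
  Plant2 to Quincy: 40 × $13 = $520
  Plant3 to Fargo: 25 × $9 = $225
  Plant3 to Dover: 25 × $10 = $250
Total cost = $1610.
So Plant3→Dover carries 25 units.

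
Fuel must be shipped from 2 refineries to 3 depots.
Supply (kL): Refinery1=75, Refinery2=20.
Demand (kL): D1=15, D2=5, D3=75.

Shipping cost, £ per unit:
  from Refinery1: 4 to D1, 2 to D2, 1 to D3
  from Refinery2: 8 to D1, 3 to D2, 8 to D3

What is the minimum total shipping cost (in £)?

210

One minimum-cost allocation:
  Refinery1→D3: 75 kL
  Refinery2→D1: 15 kL
  Refinery2→D2: 5 kL
Total cost = £210.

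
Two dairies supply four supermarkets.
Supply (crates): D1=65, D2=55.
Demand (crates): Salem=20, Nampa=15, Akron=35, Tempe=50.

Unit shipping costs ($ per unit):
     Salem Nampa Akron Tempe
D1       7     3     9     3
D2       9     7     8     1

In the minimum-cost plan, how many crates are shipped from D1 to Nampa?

15

Optimal shipments:
  D1–Salem: 20 × $7 = $140
  D1–Nampa: 15 × $3 = $45
  D1–Akron: 30 × $9 = $270
  D2–Akron: 5 × $8 = $40
  D2–Tempe: 50 × $1 = $50
Total cost = $545.
So D1→Nampa carries 15 crates.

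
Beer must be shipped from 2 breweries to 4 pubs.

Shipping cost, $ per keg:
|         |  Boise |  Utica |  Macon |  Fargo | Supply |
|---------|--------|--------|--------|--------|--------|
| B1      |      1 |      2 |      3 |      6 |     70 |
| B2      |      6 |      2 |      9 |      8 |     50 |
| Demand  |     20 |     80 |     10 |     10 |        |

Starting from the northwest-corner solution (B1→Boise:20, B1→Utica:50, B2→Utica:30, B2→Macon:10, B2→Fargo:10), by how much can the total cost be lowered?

80

Current plan cost = 20·1 + 50·2 + 30·2 + 10·9 + 10·8 = $350.
Optimal plan:
  B1 to Boise: 20 × $1 = $20
  B1 to Utica: 30 × $2 = $60
  B1 to Macon: 10 × $3 = $30
  B1 to Fargo: 10 × $6 = $60
  B2 to Utica: 50 × $2 = $100
Optimal cost = $270.
Saving = 350 − 270 = $80.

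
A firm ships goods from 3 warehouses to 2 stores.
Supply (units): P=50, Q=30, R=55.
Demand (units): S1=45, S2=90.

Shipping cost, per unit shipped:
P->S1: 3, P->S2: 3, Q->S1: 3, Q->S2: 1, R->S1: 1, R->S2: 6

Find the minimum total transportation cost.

285

A cheapest plan:
  P→S2: 50 units
  Q→S2: 30 units
  R→S1: 45 units
  R→S2: 10 units
Total cost = 285.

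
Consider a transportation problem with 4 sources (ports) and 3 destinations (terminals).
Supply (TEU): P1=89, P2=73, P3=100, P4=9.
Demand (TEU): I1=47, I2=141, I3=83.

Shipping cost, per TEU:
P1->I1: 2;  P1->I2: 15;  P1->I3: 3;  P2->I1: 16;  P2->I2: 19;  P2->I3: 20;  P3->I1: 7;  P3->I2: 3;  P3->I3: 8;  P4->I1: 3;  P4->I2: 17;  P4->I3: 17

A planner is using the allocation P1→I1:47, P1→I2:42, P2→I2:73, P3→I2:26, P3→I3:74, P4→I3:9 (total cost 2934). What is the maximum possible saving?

Current plan cost = 47·2 + 42·15 + 73·19 + 26·3 + 74·8 + 9·17 = 2934.
Optimal plan:
  P1→I1: 6 × 2 = 12
  P1→I3: 83 × 3 = 249
  P2→I1: 32 × 16 = 512
  P2→I2: 41 × 19 = 779
  P3→I2: 100 × 3 = 300
  P4→I1: 9 × 3 = 27
Optimal cost = 1879.
Saving = 2934 − 1879 = 1055.

1055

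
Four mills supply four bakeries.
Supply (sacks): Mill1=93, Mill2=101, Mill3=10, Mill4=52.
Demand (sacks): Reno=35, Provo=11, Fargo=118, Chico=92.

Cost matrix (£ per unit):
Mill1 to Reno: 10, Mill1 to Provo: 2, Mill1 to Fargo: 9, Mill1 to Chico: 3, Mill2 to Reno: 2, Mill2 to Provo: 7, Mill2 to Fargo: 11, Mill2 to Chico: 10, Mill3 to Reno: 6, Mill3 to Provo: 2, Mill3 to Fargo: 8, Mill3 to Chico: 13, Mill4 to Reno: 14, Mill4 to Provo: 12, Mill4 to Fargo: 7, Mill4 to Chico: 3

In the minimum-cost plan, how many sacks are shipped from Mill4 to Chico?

0

Solving gives:
  Mill1–Provo: 1 × £2 = £2
  Mill1–Chico: 92 × £3 = £276
  Mill2–Reno: 35 × £2 = £70
  Mill2–Fargo: 66 × £11 = £726
  Mill3–Provo: 10 × £2 = £20
  Mill4–Fargo: 52 × £7 = £364
Total cost = £1458.
The route Mill4→Chico is not used.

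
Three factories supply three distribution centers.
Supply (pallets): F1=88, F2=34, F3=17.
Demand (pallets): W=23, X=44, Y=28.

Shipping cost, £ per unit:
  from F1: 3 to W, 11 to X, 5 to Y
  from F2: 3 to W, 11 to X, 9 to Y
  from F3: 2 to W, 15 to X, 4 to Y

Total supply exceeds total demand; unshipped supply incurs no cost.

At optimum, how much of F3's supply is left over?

0

An optimal plan:
  F1->X: 44 × £11 = £484
  F1->Y: 11 × £5 = £55
  F2->W: 23 × £3 = £69
  F3->Y: 17 × £4 = £68
Total cost = £676.
F3 ships 17 of its 17, leaving 0.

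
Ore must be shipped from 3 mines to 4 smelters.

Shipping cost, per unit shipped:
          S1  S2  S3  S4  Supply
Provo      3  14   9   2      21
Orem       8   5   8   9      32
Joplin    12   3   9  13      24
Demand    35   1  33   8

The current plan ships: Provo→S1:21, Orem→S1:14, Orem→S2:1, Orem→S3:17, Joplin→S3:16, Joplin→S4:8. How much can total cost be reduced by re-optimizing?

43

Current plan cost = 21·3 + 14·8 + 1·5 + 17·8 + 16·9 + 8·13 = 564.
Optimal plan:
  Provo->S1: 13 tons
  Provo->S4: 8 tons
  Orem->S1: 22 tons
  Orem->S3: 10 tons
  Joplin->S2: 1 tons
  Joplin->S3: 23 tons
Optimal cost = 521.
Saving = 564 − 521 = 43.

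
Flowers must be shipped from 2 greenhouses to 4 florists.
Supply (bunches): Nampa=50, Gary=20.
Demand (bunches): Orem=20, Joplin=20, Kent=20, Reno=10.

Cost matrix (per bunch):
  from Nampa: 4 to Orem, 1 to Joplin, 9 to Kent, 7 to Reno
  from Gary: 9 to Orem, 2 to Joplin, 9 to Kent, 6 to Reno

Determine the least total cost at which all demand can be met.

340

A cheapest plan:
  Nampa–Orem: 20 × 4 = 80
  Nampa–Joplin: 20 × 1 = 20
  Nampa–Kent: 10 × 9 = 90
  Gary–Kent: 10 × 9 = 90
  Gary–Reno: 10 × 6 = 60
Total = 80 + 20 + 90 + 90 + 60 = 340.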